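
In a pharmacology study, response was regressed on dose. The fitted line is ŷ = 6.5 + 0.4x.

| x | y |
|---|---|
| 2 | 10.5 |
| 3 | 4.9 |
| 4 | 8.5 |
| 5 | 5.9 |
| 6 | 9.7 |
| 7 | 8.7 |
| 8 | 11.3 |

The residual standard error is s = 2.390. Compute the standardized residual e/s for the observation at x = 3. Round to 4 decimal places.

ŷ = 6.5 + 0.4·3 = 7.7
e = 4.9 − 7.7 = -2.8
e/s = -2.8 / 2.390 = -1.1715

-1.1715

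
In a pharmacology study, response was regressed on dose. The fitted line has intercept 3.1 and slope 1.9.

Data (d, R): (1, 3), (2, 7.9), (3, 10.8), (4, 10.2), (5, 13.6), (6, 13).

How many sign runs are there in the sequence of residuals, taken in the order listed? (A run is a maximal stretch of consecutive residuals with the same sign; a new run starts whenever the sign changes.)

d=1: R̂ = 3.1 + 1.9·1 = 5; e = 3 − 5 = -2
d=2: R̂ = 3.1 + 1.9·2 = 6.9; e = 7.9 − 6.9 = 1
d=3: R̂ = 3.1 + 1.9·3 = 8.8; e = 10.8 − 8.8 = 2
d=4: R̂ = 3.1 + 1.9·4 = 10.7; e = 10.2 − 10.7 = -0.5
d=5: R̂ = 3.1 + 1.9·5 = 12.6; e = 13.6 − 12.6 = 1
d=6: R̂ = 3.1 + 1.9·6 = 14.5; e = 13 − 14.5 = -1.5
Signs: − + + − + −
Runs: −×1, +×2, −×1, +×1, −×1 → 5

5 runs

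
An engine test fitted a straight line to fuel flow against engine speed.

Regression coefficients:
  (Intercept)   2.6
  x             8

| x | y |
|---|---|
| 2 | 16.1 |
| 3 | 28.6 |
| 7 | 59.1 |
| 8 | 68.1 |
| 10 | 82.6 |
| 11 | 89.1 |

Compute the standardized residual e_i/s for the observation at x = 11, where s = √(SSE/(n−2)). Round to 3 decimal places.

x=2: ŷ = 2.6 + 8·2 = 18.6; e = 16.1 − 18.6 = -2.5
x=3: ŷ = 2.6 + 8·3 = 26.6; e = 28.6 − 26.6 = 2
x=7: ŷ = 2.6 + 8·7 = 58.6; e = 59.1 − 58.6 = 0.5
x=8: ŷ = 2.6 + 8·8 = 66.6; e = 68.1 − 66.6 = 1.5
x=10: ŷ = 2.6 + 8·10 = 82.6; e = 82.6 − 82.6 = 0
x=11: ŷ = 2.6 + 8·11 = 90.6; e = 89.1 − 90.6 = -1.5
SSE = 6.25 + 4 + 0.25 + 2.25 + 0 + 2.25 = 15
s = √(15/4) = 1.93649
e/s = -1.5 / 1.93649 = -0.775

-0.775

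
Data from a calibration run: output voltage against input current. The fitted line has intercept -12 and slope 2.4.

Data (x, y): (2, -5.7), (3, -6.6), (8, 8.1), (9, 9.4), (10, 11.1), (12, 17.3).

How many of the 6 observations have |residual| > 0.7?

x=2: ŷ = -12 + 2.4·2 = -7.2; r = -5.7 − (-7.2) = 1.5
x=3: ŷ = -12 + 2.4·3 = -4.8; r = -6.6 − (-4.8) = -1.8
x=8: ŷ = -12 + 2.4·8 = 7.2; r = 8.1 − 7.2 = 0.9
x=9: ŷ = -12 + 2.4·9 = 9.6; r = 9.4 − 9.6 = -0.2
x=10: ŷ = -12 + 2.4·10 = 12; r = 11.1 − 12 = -0.9
x=12: ŷ = -12 + 2.4·12 = 16.8; r = 17.3 − 16.8 = 0.5
|r| > 0.7: x=2 (|r|=1.5), x=3 (|r|=1.8), x=8 (|r|=0.9), x=10 (|r|=0.9) → 4

4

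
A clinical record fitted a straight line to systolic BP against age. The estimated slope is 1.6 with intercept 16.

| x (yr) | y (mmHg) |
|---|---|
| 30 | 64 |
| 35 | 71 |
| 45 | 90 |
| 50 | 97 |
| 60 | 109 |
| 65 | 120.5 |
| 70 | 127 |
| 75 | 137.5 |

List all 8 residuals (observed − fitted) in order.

0, -1, 2, 1, -3, 0.5, -1, 1.5

x=30: ŷ = 16 + 1.6·30 = 64; r = 64 − 64 = 0
x=35: ŷ = 16 + 1.6·35 = 72; r = 71 − 72 = -1
x=45: ŷ = 16 + 1.6·45 = 88; r = 90 − 88 = 2
x=50: ŷ = 16 + 1.6·50 = 96; r = 97 − 96 = 1
x=60: ŷ = 16 + 1.6·60 = 112; r = 109 − 112 = -3
x=65: ŷ = 16 + 1.6·65 = 120; r = 120.5 − 120 = 0.5
x=70: ŷ = 16 + 1.6·70 = 128; r = 127 − 128 = -1
x=75: ŷ = 16 + 1.6·75 = 136; r = 137.5 − 136 = 1.5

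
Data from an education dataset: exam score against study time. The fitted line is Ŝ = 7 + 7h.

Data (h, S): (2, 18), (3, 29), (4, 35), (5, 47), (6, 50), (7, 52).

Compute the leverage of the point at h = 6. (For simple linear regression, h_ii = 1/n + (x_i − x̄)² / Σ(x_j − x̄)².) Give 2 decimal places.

h = 0.30

h̄ = (2 + 3 + 4 + 5 + 6 + 7)/6 = 4.5
Σ(h − h̄)² = 6.25 + 2.25 + 0.25 + 0.25 + 2.25 + 6.25 = 17.5
h = 1/6 + (1.5)²/17.5 = 0.166667 + 0.128571 = 0.30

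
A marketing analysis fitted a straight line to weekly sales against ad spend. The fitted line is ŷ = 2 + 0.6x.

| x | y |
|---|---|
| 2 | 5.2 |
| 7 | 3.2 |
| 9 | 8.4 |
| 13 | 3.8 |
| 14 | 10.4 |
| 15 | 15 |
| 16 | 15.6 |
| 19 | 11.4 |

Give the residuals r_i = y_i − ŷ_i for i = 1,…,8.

2, -3, 1, -6, 0, 4, 4, -2

x=2: ŷ = 2 + 0.6·2 = 3.2; r = 5.2 − 3.2 = 2
x=7: ŷ = 2 + 0.6·7 = 6.2; r = 3.2 − 6.2 = -3
x=9: ŷ = 2 + 0.6·9 = 7.4; r = 8.4 − 7.4 = 1
x=13: ŷ = 2 + 0.6·13 = 9.8; r = 3.8 − 9.8 = -6
x=14: ŷ = 2 + 0.6·14 = 10.4; r = 10.4 − 10.4 = 0
x=15: ŷ = 2 + 0.6·15 = 11; r = 15 − 11 = 4
x=16: ŷ = 2 + 0.6·16 = 11.6; r = 15.6 − 11.6 = 4
x=19: ŷ = 2 + 0.6·19 = 13.4; r = 11.4 − 13.4 = -2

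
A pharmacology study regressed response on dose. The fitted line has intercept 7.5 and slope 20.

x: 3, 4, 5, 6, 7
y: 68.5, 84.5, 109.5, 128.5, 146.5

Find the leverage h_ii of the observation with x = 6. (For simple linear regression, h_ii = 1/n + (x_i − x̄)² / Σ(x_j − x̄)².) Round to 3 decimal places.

h = 0.300

x̄ = (3 + 4 + 5 + 6 + 7)/5 = 5
Σ(x − x̄)² = 4 + 1 + 0 + 1 + 4 = 10
h = 1/5 + (1)²/10 = 0.2 + 0.1 = 0.300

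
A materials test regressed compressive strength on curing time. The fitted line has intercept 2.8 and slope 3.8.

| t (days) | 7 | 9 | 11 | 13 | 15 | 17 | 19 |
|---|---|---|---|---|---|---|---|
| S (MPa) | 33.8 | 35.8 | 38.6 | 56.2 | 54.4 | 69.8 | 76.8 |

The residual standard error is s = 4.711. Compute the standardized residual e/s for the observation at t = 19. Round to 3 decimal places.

0.382

ŷ = 2.8 + 3.8·19 = 75
e = 76.8 − 75 = 1.8
e/s = 1.8 / 4.711 = 0.382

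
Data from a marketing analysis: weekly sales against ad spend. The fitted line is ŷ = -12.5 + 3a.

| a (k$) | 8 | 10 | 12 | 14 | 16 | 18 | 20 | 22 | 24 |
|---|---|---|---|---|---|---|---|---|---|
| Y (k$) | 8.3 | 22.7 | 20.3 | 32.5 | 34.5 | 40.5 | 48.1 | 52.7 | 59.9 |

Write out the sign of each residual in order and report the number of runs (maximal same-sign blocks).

a=8: ŷ = -12.5 + 3·8 = 11.5; e = 8.3 − 11.5 = -3.2
a=10: ŷ = -12.5 + 3·10 = 17.5; e = 22.7 − 17.5 = 5.2
a=12: ŷ = -12.5 + 3·12 = 23.5; e = 20.3 − 23.5 = -3.2
a=14: ŷ = -12.5 + 3·14 = 29.5; e = 32.5 − 29.5 = 3
a=16: ŷ = -12.5 + 3·16 = 35.5; e = 34.5 − 35.5 = -1
a=18: ŷ = -12.5 + 3·18 = 41.5; e = 40.5 − 41.5 = -1
a=20: ŷ = -12.5 + 3·20 = 47.5; e = 48.1 − 47.5 = 0.6
a=22: ŷ = -12.5 + 3·22 = 53.5; e = 52.7 − 53.5 = -0.8
a=24: ŷ = -12.5 + 3·24 = 59.5; e = 59.9 − 59.5 = 0.4
Signs: − + − + − − + − +
Runs: −×1, +×1, −×1, +×1, −×2, +×1, −×1, +×1 → 8

8 runs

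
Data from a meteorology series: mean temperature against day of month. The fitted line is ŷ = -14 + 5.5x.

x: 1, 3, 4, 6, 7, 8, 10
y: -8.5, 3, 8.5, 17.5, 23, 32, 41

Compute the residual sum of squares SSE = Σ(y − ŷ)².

x=1: ŷ = -14 + 5.5·1 = -8.5; r = -8.5 − (-8.5) = 0
x=3: ŷ = -14 + 5.5·3 = 2.5; r = 3 − 2.5 = 0.5
x=4: ŷ = -14 + 5.5·4 = 8; r = 8.5 − 8 = 0.5
x=6: ŷ = -14 + 5.5·6 = 19; r = 17.5 − 19 = -1.5
x=7: ŷ = -14 + 5.5·7 = 24.5; r = 23 − 24.5 = -1.5
x=8: ŷ = -14 + 5.5·8 = 30; r = 32 − 30 = 2
x=10: ŷ = -14 + 5.5·10 = 41; r = 41 − 41 = 0
SSE = 0 + 0.25 + 0.25 + 2.25 + 2.25 + 4 + 0 = 9

SSE = 9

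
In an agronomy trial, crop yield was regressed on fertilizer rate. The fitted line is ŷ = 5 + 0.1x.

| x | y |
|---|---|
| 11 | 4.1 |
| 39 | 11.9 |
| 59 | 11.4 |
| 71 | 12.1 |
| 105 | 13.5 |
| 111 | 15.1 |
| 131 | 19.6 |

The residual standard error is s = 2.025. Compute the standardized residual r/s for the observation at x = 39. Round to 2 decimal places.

ŷ = 5 + 0.1·39 = 8.9
r = 11.9 − 8.9 = 3
r/s = 3 / 2.025 = 1.48

1.48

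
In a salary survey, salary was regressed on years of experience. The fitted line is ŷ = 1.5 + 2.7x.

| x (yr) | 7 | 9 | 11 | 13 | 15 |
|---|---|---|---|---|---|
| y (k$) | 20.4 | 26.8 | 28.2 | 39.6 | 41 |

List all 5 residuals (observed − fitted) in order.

x=7: ŷ = 1.5 + 2.7·7 = 20.4; r = 20.4 − 20.4 = 0
x=9: ŷ = 1.5 + 2.7·9 = 25.8; r = 26.8 − 25.8 = 1
x=11: ŷ = 1.5 + 2.7·11 = 31.2; r = 28.2 − 31.2 = -3
x=13: ŷ = 1.5 + 2.7·13 = 36.6; r = 39.6 − 36.6 = 3
x=15: ŷ = 1.5 + 2.7·15 = 42; r = 41 − 42 = -1

0, 1, -3, 3, -1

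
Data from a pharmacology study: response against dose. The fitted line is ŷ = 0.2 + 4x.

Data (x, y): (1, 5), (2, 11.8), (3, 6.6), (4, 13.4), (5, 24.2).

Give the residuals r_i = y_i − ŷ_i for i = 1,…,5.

x=1: ŷ = 0.2 + 4·1 = 4.2; r = 5 − 4.2 = 0.8
x=2: ŷ = 0.2 + 4·2 = 8.2; r = 11.8 − 8.2 = 3.6
x=3: ŷ = 0.2 + 4·3 = 12.2; r = 6.6 − 12.2 = -5.6
x=4: ŷ = 0.2 + 4·4 = 16.2; r = 13.4 − 16.2 = -2.8
x=5: ŷ = 0.2 + 4·5 = 20.2; r = 24.2 − 20.2 = 4

0.8, 3.6, -5.6, -2.8, 4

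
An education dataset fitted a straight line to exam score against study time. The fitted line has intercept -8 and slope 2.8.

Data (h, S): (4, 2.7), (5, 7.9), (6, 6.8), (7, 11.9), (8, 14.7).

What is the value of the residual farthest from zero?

e = -2

h=4: Ŝ = -8 + 2.8·4 = 3.2; e = 2.7 − 3.2 = -0.5
h=5: Ŝ = -8 + 2.8·5 = 6; e = 7.9 − 6 = 1.9
h=6: Ŝ = -8 + 2.8·6 = 8.8; e = 6.8 − 8.8 = -2
h=7: Ŝ = -8 + 2.8·7 = 11.6; e = 11.9 − 11.6 = 0.3
h=8: Ŝ = -8 + 2.8·8 = 14.4; e = 14.7 − 14.4 = 0.3
Largest |e| is 2 at h = 6, residual -2.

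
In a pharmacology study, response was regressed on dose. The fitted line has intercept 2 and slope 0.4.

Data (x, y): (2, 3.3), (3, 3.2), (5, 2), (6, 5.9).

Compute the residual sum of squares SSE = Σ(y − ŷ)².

x=2: ŷ = 2 + 0.4·2 = 2.8; e = 3.3 − 2.8 = 0.5
x=3: ŷ = 2 + 0.4·3 = 3.2; e = 3.2 − 3.2 = 0
x=5: ŷ = 2 + 0.4·5 = 4; e = 2 − 4 = -2
x=6: ŷ = 2 + 0.4·6 = 4.4; e = 5.9 − 4.4 = 1.5
SSE = 0.25 + 0 + 4 + 2.25 = 6.5

SSE = 6.5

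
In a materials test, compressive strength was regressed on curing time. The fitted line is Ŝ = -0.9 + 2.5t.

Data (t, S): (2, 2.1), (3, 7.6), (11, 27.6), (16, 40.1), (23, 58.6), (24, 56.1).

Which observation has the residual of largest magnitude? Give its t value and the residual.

t=2: Ŝ = -0.9 + 2.5·2 = 4.1; r = 2.1 − 4.1 = -2
t=3: Ŝ = -0.9 + 2.5·3 = 6.6; r = 7.6 − 6.6 = 1
t=11: Ŝ = -0.9 + 2.5·11 = 26.6; r = 27.6 − 26.6 = 1
t=16: Ŝ = -0.9 + 2.5·16 = 39.1; r = 40.1 − 39.1 = 1
t=23: Ŝ = -0.9 + 2.5·23 = 56.6; r = 58.6 − 56.6 = 2
t=24: Ŝ = -0.9 + 2.5·24 = 59.1; r = 56.1 − 59.1 = -3
Largest |r| is 3 at t = 24, residual -3.

t = 24, r = -3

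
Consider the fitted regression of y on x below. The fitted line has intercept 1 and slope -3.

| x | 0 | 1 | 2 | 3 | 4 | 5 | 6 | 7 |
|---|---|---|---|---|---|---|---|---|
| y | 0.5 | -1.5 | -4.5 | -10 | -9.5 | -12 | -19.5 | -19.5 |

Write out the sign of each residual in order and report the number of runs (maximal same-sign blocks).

6 runs

x=0: ŷ = 1 − 3·0 = 1; r = 0.5 − 1 = -0.5
x=1: ŷ = 1 − 3·1 = -2; r = -1.5 − (-2) = 0.5
x=2: ŷ = 1 − 3·2 = -5; r = -4.5 − (-5) = 0.5
x=3: ŷ = 1 − 3·3 = -8; r = -10 − (-8) = -2
x=4: ŷ = 1 − 3·4 = -11; r = -9.5 − (-11) = 1.5
x=5: ŷ = 1 − 3·5 = -14; r = -12 − (-14) = 2
x=6: ŷ = 1 − 3·6 = -17; r = -19.5 − (-17) = -2.5
x=7: ŷ = 1 − 3·7 = -20; r = -19.5 − (-20) = 0.5
Signs: − + + − + + − +
Runs: −×1, +×2, −×1, +×2, −×1, +×1 → 6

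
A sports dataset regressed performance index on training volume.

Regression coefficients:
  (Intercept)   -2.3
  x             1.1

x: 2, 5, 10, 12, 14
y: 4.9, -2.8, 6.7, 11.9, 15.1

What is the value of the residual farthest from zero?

e = -6

x=2: ŷ = -2.3 + 1.1·2 = -0.1; e = 4.9 − (-0.1) = 5
x=5: ŷ = -2.3 + 1.1·5 = 3.2; e = -2.8 − 3.2 = -6
x=10: ŷ = -2.3 + 1.1·10 = 8.7; e = 6.7 − 8.7 = -2
x=12: ŷ = -2.3 + 1.1·12 = 10.9; e = 11.9 − 10.9 = 1
x=14: ŷ = -2.3 + 1.1·14 = 13.1; e = 15.1 − 13.1 = 2
Largest |e| is 6 at x = 5, residual -6.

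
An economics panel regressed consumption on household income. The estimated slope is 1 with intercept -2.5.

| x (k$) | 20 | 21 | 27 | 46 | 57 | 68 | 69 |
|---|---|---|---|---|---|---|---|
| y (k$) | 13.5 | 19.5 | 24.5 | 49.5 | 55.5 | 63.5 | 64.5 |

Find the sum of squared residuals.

x=20: ŷ = -2.5 + 20 = 17.5; e = 13.5 − 17.5 = -4
x=21: ŷ = -2.5 + 21 = 18.5; e = 19.5 − 18.5 = 1
x=27: ŷ = -2.5 + 27 = 24.5; e = 24.5 − 24.5 = 0
x=46: ŷ = -2.5 + 46 = 43.5; e = 49.5 − 43.5 = 6
x=57: ŷ = -2.5 + 57 = 54.5; e = 55.5 − 54.5 = 1
x=68: ŷ = -2.5 + 68 = 65.5; e = 63.5 − 65.5 = -2
x=69: ŷ = -2.5 + 69 = 66.5; e = 64.5 − 66.5 = -2
SSE = 16 + 1 + 0 + 36 + 1 + 4 + 4 = 62

SSE = 62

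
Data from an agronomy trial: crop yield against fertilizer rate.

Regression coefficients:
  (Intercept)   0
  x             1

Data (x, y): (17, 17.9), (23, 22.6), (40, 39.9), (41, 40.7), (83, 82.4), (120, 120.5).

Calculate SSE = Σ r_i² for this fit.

x=17: ŷ = 17 = 17; r = 17.9 − 17 = 0.9
x=23: ŷ = 23 = 23; r = 22.6 − 23 = -0.4
x=40: ŷ = 40 = 40; r = 39.9 − 40 = -0.1
x=41: ŷ = 41 = 41; r = 40.7 − 41 = -0.3
x=83: ŷ = 83 = 83; r = 82.4 − 83 = -0.6
x=120: ŷ = 120 = 120; r = 120.5 − 120 = 0.5
SSE = 0.81 + 0.16 + 0.01 + 0.09 + 0.36 + 0.25 = 1.68

SSE = 1.68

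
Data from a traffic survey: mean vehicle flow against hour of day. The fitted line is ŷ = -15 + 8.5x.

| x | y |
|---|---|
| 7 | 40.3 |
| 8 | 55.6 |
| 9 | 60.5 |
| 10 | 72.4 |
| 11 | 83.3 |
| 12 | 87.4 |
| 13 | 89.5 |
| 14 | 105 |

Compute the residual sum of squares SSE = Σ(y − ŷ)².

SSE = 91.36

x=7: ŷ = -15 + 8.5·7 = 44.5; e = 40.3 − 44.5 = -4.2
x=8: ŷ = -15 + 8.5·8 = 53; e = 55.6 − 53 = 2.6
x=9: ŷ = -15 + 8.5·9 = 61.5; e = 60.5 − 61.5 = -1
x=10: ŷ = -15 + 8.5·10 = 70; e = 72.4 − 70 = 2.4
x=11: ŷ = -15 + 8.5·11 = 78.5; e = 83.3 − 78.5 = 4.8
x=12: ŷ = -15 + 8.5·12 = 87; e = 87.4 − 87 = 0.4
x=13: ŷ = -15 + 8.5·13 = 95.5; e = 89.5 − 95.5 = -6
x=14: ŷ = -15 + 8.5·14 = 104; e = 105 − 104 = 1
SSE = 17.64 + 6.76 + 1 + 5.76 + 23.04 + 0.16 + 36 + 1 = 91.36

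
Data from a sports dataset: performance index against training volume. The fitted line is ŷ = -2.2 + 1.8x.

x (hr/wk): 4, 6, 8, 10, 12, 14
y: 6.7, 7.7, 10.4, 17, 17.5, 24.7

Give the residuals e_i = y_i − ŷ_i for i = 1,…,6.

x=4: ŷ = -2.2 + 1.8·4 = 5; e = 6.7 − 5 = 1.7
x=6: ŷ = -2.2 + 1.8·6 = 8.6; e = 7.7 − 8.6 = -0.9
x=8: ŷ = -2.2 + 1.8·8 = 12.2; e = 10.4 − 12.2 = -1.8
x=10: ŷ = -2.2 + 1.8·10 = 15.8; e = 17 − 15.8 = 1.2
x=12: ŷ = -2.2 + 1.8·12 = 19.4; e = 17.5 − 19.4 = -1.9
x=14: ŷ = -2.2 + 1.8·14 = 23; e = 24.7 − 23 = 1.7

1.7, -0.9, -1.8, 1.2, -1.9, 1.7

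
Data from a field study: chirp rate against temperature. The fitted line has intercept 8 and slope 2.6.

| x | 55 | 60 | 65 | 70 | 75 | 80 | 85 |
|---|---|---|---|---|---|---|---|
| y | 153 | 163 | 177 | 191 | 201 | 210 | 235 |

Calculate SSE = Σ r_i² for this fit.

SSE = 82

x=55: ŷ = 8 + 2.6·55 = 151; r = 153 − 151 = 2
x=60: ŷ = 8 + 2.6·60 = 164; r = 163 − 164 = -1
x=65: ŷ = 8 + 2.6·65 = 177; r = 177 − 177 = 0
x=70: ŷ = 8 + 2.6·70 = 190; r = 191 − 190 = 1
x=75: ŷ = 8 + 2.6·75 = 203; r = 201 − 203 = -2
x=80: ŷ = 8 + 2.6·80 = 216; r = 210 − 216 = -6
x=85: ŷ = 8 + 2.6·85 = 229; r = 235 − 229 = 6
SSE = 4 + 1 + 0 + 1 + 4 + 36 + 36 = 82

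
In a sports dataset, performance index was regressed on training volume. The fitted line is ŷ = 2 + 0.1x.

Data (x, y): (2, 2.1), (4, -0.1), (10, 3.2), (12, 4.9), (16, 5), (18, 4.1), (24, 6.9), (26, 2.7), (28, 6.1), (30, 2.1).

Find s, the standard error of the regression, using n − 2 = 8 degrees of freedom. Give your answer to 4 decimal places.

s = 1.9748

x=2: ŷ = 2 + 0.1·2 = 2.2; r = 2.1 − 2.2 = -0.1
x=4: ŷ = 2 + 0.1·4 = 2.4; r = -0.1 − 2.4 = -2.5
x=10: ŷ = 2 + 0.1·10 = 3; r = 3.2 − 3 = 0.2
x=12: ŷ = 2 + 0.1·12 = 3.2; r = 4.9 − 3.2 = 1.7
x=16: ŷ = 2 + 0.1·16 = 3.6; r = 5 − 3.6 = 1.4
x=18: ŷ = 2 + 0.1·18 = 3.8; r = 4.1 − 3.8 = 0.3
x=24: ŷ = 2 + 0.1·24 = 4.4; r = 6.9 − 4.4 = 2.5
x=26: ŷ = 2 + 0.1·26 = 4.6; r = 2.7 − 4.6 = -1.9
x=28: ŷ = 2 + 0.1·28 = 4.8; r = 6.1 − 4.8 = 1.3
x=30: ŷ = 2 + 0.1·30 = 5; r = 2.1 − 5 = -2.9
SSE = 0.01 + 6.25 + 0.04 + 2.89 + 1.96 + 0.09 + 6.25 + 3.61 + 1.69 + 8.41 = 31.2
s = √(31.2/8) = √3.9 ≈ 1.9748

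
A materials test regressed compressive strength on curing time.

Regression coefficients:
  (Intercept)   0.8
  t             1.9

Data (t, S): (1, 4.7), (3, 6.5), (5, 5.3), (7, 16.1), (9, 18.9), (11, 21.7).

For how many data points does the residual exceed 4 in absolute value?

1

t=1: Ŝ = 0.8 + 1.9·1 = 2.7; r = 4.7 − 2.7 = 2
t=3: Ŝ = 0.8 + 1.9·3 = 6.5; r = 6.5 − 6.5 = 0
t=5: Ŝ = 0.8 + 1.9·5 = 10.3; r = 5.3 − 10.3 = -5
t=7: Ŝ = 0.8 + 1.9·7 = 14.1; r = 16.1 − 14.1 = 2
t=9: Ŝ = 0.8 + 1.9·9 = 17.9; r = 18.9 − 17.9 = 1
t=11: Ŝ = 0.8 + 1.9·11 = 21.7; r = 21.7 − 21.7 = 0
|r| > 4: t=5 (|r|=5) → 1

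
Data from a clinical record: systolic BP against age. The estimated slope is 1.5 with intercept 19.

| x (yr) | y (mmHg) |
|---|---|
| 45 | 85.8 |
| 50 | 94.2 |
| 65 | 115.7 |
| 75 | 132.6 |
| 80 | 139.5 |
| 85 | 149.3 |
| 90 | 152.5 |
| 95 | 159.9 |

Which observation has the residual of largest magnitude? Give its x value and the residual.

x = 85, e = 2.8

x=45: ŷ = 19 + 1.5·45 = 86.5; e = 85.8 − 86.5 = -0.7
x=50: ŷ = 19 + 1.5·50 = 94; e = 94.2 − 94 = 0.2
x=65: ŷ = 19 + 1.5·65 = 116.5; e = 115.7 − 116.5 = -0.8
x=75: ŷ = 19 + 1.5·75 = 131.5; e = 132.6 − 131.5 = 1.1
x=80: ŷ = 19 + 1.5·80 = 139; e = 139.5 − 139 = 0.5
x=85: ŷ = 19 + 1.5·85 = 146.5; e = 149.3 − 146.5 = 2.8
x=90: ŷ = 19 + 1.5·90 = 154; e = 152.5 − 154 = -1.5
x=95: ŷ = 19 + 1.5·95 = 161.5; e = 159.9 − 161.5 = -1.6
Largest |e| is 2.8 at x = 85, residual 2.8.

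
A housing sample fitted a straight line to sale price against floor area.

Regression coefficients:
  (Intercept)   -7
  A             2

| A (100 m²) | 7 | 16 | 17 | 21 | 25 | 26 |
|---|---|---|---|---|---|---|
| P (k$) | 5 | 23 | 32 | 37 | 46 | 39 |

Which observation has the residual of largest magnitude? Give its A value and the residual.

A=7: P̂ = -7 + 2·7 = 7; e = 5 − 7 = -2
A=16: P̂ = -7 + 2·16 = 25; e = 23 − 25 = -2
A=17: P̂ = -7 + 2·17 = 27; e = 32 − 27 = 5
A=21: P̂ = -7 + 2·21 = 35; e = 37 − 35 = 2
A=25: P̂ = -7 + 2·25 = 43; e = 46 − 43 = 3
A=26: P̂ = -7 + 2·26 = 45; e = 39 − 45 = -6
Largest |e| is 6 at A = 26, residual -6.

A = 26, e = -6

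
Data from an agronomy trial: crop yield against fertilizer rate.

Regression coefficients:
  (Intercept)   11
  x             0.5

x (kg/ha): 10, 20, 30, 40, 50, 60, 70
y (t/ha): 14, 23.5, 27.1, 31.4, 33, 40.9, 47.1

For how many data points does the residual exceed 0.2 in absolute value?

x=10: ŷ = 11 + 0.5·10 = 16; r = 14 − 16 = -2
x=20: ŷ = 11 + 0.5·20 = 21; r = 23.5 − 21 = 2.5
x=30: ŷ = 11 + 0.5·30 = 26; r = 27.1 − 26 = 1.1
x=40: ŷ = 11 + 0.5·40 = 31; r = 31.4 − 31 = 0.4
x=50: ŷ = 11 + 0.5·50 = 36; r = 33 − 36 = -3
x=60: ŷ = 11 + 0.5·60 = 41; r = 40.9 − 41 = -0.1
x=70: ŷ = 11 + 0.5·70 = 46; r = 47.1 − 46 = 1.1
|r| > 0.2: x=10 (|r|=2), x=20 (|r|=2.5), x=30 (|r|=1.1), x=40 (|r|=0.4), x=50 (|r|=3), x=70 (|r|=1.1) → 6

6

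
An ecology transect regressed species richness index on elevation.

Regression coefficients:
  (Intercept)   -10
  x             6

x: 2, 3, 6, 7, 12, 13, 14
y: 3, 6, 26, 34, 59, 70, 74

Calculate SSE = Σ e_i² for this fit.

SSE = 22

x=2: ŷ = -10 + 6·2 = 2; e = 3 − 2 = 1
x=3: ŷ = -10 + 6·3 = 8; e = 6 − 8 = -2
x=6: ŷ = -10 + 6·6 = 26; e = 26 − 26 = 0
x=7: ŷ = -10 + 6·7 = 32; e = 34 − 32 = 2
x=12: ŷ = -10 + 6·12 = 62; e = 59 − 62 = -3
x=13: ŷ = -10 + 6·13 = 68; e = 70 − 68 = 2
x=14: ŷ = -10 + 6·14 = 74; e = 74 − 74 = 0
SSE = 1 + 4 + 0 + 4 + 9 + 4 + 0 = 22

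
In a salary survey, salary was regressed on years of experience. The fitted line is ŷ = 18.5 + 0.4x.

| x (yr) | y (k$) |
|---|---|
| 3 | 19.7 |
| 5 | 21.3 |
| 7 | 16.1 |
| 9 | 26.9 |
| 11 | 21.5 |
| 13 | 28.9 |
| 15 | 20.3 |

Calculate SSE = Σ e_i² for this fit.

SSE = 97.36

x=3: ŷ = 18.5 + 0.4·3 = 19.7; e = 19.7 − 19.7 = 0
x=5: ŷ = 18.5 + 0.4·5 = 20.5; e = 21.3 − 20.5 = 0.8
x=7: ŷ = 18.5 + 0.4·7 = 21.3; e = 16.1 − 21.3 = -5.2
x=9: ŷ = 18.5 + 0.4·9 = 22.1; e = 26.9 − 22.1 = 4.8
x=11: ŷ = 18.5 + 0.4·11 = 22.9; e = 21.5 − 22.9 = -1.4
x=13: ŷ = 18.5 + 0.4·13 = 23.7; e = 28.9 − 23.7 = 5.2
x=15: ŷ = 18.5 + 0.4·15 = 24.5; e = 20.3 − 24.5 = -4.2
SSE = 0 + 0.64 + 27.04 + 23.04 + 1.96 + 27.04 + 17.64 = 97.36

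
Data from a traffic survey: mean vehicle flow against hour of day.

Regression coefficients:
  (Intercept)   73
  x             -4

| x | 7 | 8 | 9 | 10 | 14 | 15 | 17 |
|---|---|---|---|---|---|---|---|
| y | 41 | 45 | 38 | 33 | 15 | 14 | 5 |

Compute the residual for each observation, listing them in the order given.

-4, 4, 1, 0, -2, 1, 0

x=7: ŷ = 73 − 4·7 = 45; r = 41 − 45 = -4
x=8: ŷ = 73 − 4·8 = 41; r = 45 − 41 = 4
x=9: ŷ = 73 − 4·9 = 37; r = 38 − 37 = 1
x=10: ŷ = 73 − 4·10 = 33; r = 33 − 33 = 0
x=14: ŷ = 73 − 4·14 = 17; r = 15 − 17 = -2
x=15: ŷ = 73 − 4·15 = 13; r = 14 − 13 = 1
x=17: ŷ = 73 − 4·17 = 5; r = 5 − 5 = 0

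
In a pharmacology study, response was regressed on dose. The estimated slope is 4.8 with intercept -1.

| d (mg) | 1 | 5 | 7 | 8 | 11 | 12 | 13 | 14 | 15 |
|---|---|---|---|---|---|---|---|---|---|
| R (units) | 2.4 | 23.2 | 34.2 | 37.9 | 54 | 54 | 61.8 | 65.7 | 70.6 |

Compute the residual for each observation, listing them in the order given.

d=1: R̂ = -1 + 4.8·1 = 3.8; e = 2.4 − 3.8 = -1.4
d=5: R̂ = -1 + 4.8·5 = 23; e = 23.2 − 23 = 0.2
d=7: R̂ = -1 + 4.8·7 = 32.6; e = 34.2 − 32.6 = 1.6
d=8: R̂ = -1 + 4.8·8 = 37.4; e = 37.9 − 37.4 = 0.5
d=11: R̂ = -1 + 4.8·11 = 51.8; e = 54 − 51.8 = 2.2
d=12: R̂ = -1 + 4.8·12 = 56.6; e = 54 − 56.6 = -2.6
d=13: R̂ = -1 + 4.8·13 = 61.4; e = 61.8 − 61.4 = 0.4
d=14: R̂ = -1 + 4.8·14 = 66.2; e = 65.7 − 66.2 = -0.5
d=15: R̂ = -1 + 4.8·15 = 71; e = 70.6 − 71 = -0.4

-1.4, 0.2, 1.6, 0.5, 2.2, -2.6, 0.4, -0.5, -0.4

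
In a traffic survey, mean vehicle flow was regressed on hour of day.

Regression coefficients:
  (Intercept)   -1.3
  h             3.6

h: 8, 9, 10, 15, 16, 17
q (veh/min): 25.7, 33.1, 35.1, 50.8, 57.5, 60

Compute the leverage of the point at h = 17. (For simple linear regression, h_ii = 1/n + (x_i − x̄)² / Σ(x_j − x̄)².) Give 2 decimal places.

h̄ = (8 + 9 + 10 + 15 + 16 + 17)/6 = 12.5
Σ(h − h̄)² = 20.25 + 12.25 + 6.25 + 6.25 + 12.25 + 20.25 = 77.5
h = 1/6 + (4.5)²/77.5 = 0.166667 + 0.26129 = 0.43

h = 0.43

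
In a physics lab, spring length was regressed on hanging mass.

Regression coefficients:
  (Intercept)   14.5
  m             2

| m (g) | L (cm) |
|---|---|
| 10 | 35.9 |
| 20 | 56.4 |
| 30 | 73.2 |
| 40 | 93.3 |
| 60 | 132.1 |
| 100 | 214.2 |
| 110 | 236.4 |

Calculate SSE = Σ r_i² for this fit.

SSE = 18.16

m=10: ŷ = 14.5 + 2·10 = 34.5; r = 35.9 − 34.5 = 1.4
m=20: ŷ = 14.5 + 2·20 = 54.5; r = 56.4 − 54.5 = 1.9
m=30: ŷ = 14.5 + 2·30 = 74.5; r = 73.2 − 74.5 = -1.3
m=40: ŷ = 14.5 + 2·40 = 94.5; r = 93.3 − 94.5 = -1.2
m=60: ŷ = 14.5 + 2·60 = 134.5; r = 132.1 − 134.5 = -2.4
m=100: ŷ = 14.5 + 2·100 = 214.5; r = 214.2 − 214.5 = -0.3
m=110: ŷ = 14.5 + 2·110 = 234.5; r = 236.4 − 234.5 = 1.9
SSE = 1.96 + 3.61 + 1.69 + 1.44 + 5.76 + 0.09 + 3.61 = 18.16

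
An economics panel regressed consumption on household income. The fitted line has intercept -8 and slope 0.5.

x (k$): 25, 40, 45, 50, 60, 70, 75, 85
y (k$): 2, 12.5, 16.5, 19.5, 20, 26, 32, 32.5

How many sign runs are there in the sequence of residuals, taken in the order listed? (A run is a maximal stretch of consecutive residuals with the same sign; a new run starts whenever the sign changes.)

5 runs

x=25: ŷ = -8 + 0.5·25 = 4.5; e = 2 − 4.5 = -2.5
x=40: ŷ = -8 + 0.5·40 = 12; e = 12.5 − 12 = 0.5
x=45: ŷ = -8 + 0.5·45 = 14.5; e = 16.5 − 14.5 = 2
x=50: ŷ = -8 + 0.5·50 = 17; e = 19.5 − 17 = 2.5
x=60: ŷ = -8 + 0.5·60 = 22; e = 20 − 22 = -2
x=70: ŷ = -8 + 0.5·70 = 27; e = 26 − 27 = -1
x=75: ŷ = -8 + 0.5·75 = 29.5; e = 32 − 29.5 = 2.5
x=85: ŷ = -8 + 0.5·85 = 34.5; e = 32.5 − 34.5 = -2
Signs: − + + + − − + −
Runs: −×1, +×3, −×2, +×1, −×1 → 5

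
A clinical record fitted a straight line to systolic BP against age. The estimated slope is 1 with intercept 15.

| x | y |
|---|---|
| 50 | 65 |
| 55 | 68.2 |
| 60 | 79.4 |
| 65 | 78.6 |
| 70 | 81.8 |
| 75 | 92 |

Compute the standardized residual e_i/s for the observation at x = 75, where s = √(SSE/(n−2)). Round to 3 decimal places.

0.642

x=50: ŷ = 15 + 50 = 65; e = 65 − 65 = 0
x=55: ŷ = 15 + 55 = 70; e = 68.2 − 70 = -1.8
x=60: ŷ = 15 + 60 = 75; e = 79.4 − 75 = 4.4
x=65: ŷ = 15 + 65 = 80; e = 78.6 − 80 = -1.4
x=70: ŷ = 15 + 70 = 85; e = 81.8 − 85 = -3.2
x=75: ŷ = 15 + 75 = 90; e = 92 − 90 = 2
SSE = 0 + 3.24 + 19.36 + 1.96 + 10.24 + 4 = 38.8
s = √(38.8/4) = 3.11448
e/s = 2 / 3.11448 = 0.642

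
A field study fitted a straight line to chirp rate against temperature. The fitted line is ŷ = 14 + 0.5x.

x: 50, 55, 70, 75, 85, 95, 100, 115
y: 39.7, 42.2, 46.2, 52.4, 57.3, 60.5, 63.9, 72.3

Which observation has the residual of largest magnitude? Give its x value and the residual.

x=50: ŷ = 14 + 0.5·50 = 39; e = 39.7 − 39 = 0.7
x=55: ŷ = 14 + 0.5·55 = 41.5; e = 42.2 − 41.5 = 0.7
x=70: ŷ = 14 + 0.5·70 = 49; e = 46.2 − 49 = -2.8
x=75: ŷ = 14 + 0.5·75 = 51.5; e = 52.4 − 51.5 = 0.9
x=85: ŷ = 14 + 0.5·85 = 56.5; e = 57.3 − 56.5 = 0.8
x=95: ŷ = 14 + 0.5·95 = 61.5; e = 60.5 − 61.5 = -1
x=100: ŷ = 14 + 0.5·100 = 64; e = 63.9 − 64 = -0.1
x=115: ŷ = 14 + 0.5·115 = 71.5; e = 72.3 − 71.5 = 0.8
Largest |e| is 2.8 at x = 70, residual -2.8.

x = 70, e = -2.8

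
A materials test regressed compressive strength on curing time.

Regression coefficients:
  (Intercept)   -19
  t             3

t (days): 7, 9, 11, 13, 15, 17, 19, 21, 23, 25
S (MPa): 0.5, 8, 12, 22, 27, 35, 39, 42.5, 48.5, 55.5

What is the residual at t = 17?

ŷ = -19 + 3·17 = 32
e = 35 − 32 = 3

e = 3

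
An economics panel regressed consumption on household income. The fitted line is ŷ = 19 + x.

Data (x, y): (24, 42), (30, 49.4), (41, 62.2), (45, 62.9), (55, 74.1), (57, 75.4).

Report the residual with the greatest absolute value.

e = 2.2

x=24: ŷ = 19 + 24 = 43; e = 42 − 43 = -1
x=30: ŷ = 19 + 30 = 49; e = 49.4 − 49 = 0.4
x=41: ŷ = 19 + 41 = 60; e = 62.2 − 60 = 2.2
x=45: ŷ = 19 + 45 = 64; e = 62.9 − 64 = -1.1
x=55: ŷ = 19 + 55 = 74; e = 74.1 − 74 = 0.1
x=57: ŷ = 19 + 57 = 76; e = 75.4 − 76 = -0.6
Largest |e| is 2.2 at x = 41, residual 2.2.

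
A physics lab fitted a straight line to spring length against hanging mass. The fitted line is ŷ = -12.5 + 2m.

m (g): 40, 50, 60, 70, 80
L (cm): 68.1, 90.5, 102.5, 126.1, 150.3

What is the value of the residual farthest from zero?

m=40: ŷ = -12.5 + 2·40 = 67.5; r = 68.1 − 67.5 = 0.6
m=50: ŷ = -12.5 + 2·50 = 87.5; r = 90.5 − 87.5 = 3
m=60: ŷ = -12.5 + 2·60 = 107.5; r = 102.5 − 107.5 = -5
m=70: ŷ = -12.5 + 2·70 = 127.5; r = 126.1 − 127.5 = -1.4
m=80: ŷ = -12.5 + 2·80 = 147.5; r = 150.3 − 147.5 = 2.8
Largest |r| is 5 at m = 60, residual -5.

r = -5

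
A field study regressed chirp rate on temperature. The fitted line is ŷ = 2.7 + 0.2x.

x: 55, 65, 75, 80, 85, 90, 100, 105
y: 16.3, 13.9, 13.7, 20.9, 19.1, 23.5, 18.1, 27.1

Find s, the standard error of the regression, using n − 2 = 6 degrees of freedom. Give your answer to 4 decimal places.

s = 3.4583

x=55: ŷ = 2.7 + 0.2·55 = 13.7; r = 16.3 − 13.7 = 2.6
x=65: ŷ = 2.7 + 0.2·65 = 15.7; r = 13.9 − 15.7 = -1.8
x=75: ŷ = 2.7 + 0.2·75 = 17.7; r = 13.7 − 17.7 = -4
x=80: ŷ = 2.7 + 0.2·80 = 18.7; r = 20.9 − 18.7 = 2.2
x=85: ŷ = 2.7 + 0.2·85 = 19.7; r = 19.1 − 19.7 = -0.6
x=90: ŷ = 2.7 + 0.2·90 = 20.7; r = 23.5 − 20.7 = 2.8
x=100: ŷ = 2.7 + 0.2·100 = 22.7; r = 18.1 − 22.7 = -4.6
x=105: ŷ = 2.7 + 0.2·105 = 23.7; r = 27.1 − 23.7 = 3.4
SSE = 6.76 + 3.24 + 16 + 4.84 + 0.36 + 7.84 + 21.16 + 11.56 = 71.76
s = √(71.76/6) = √11.96 ≈ 3.4583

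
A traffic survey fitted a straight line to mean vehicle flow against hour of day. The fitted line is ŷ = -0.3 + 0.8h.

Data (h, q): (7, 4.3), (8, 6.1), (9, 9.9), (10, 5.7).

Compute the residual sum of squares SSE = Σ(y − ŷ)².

h=7: ŷ = -0.3 + 0.8·7 = 5.3; e = 4.3 − 5.3 = -1
h=8: ŷ = -0.3 + 0.8·8 = 6.1; e = 6.1 − 6.1 = 0
h=9: ŷ = -0.3 + 0.8·9 = 6.9; e = 9.9 − 6.9 = 3
h=10: ŷ = -0.3 + 0.8·10 = 7.7; e = 5.7 − 7.7 = -2
SSE = 1 + 0 + 9 + 4 = 14

SSE = 14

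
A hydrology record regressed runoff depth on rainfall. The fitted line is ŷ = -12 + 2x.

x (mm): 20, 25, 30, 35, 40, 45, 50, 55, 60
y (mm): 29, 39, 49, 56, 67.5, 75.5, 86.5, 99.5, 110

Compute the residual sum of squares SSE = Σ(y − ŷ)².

x=20: ŷ = -12 + 2·20 = 28; e = 29 − 28 = 1
x=25: ŷ = -12 + 2·25 = 38; e = 39 − 38 = 1
x=30: ŷ = -12 + 2·30 = 48; e = 49 − 48 = 1
x=35: ŷ = -12 + 2·35 = 58; e = 56 − 58 = -2
x=40: ŷ = -12 + 2·40 = 68; e = 67.5 − 68 = -0.5
x=45: ŷ = -12 + 2·45 = 78; e = 75.5 − 78 = -2.5
x=50: ŷ = -12 + 2·50 = 88; e = 86.5 − 88 = -1.5
x=55: ŷ = -12 + 2·55 = 98; e = 99.5 − 98 = 1.5
x=60: ŷ = -12 + 2·60 = 108; e = 110 − 108 = 2
SSE = 1 + 1 + 1 + 4 + 0.25 + 6.25 + 2.25 + 2.25 + 4 = 22

SSE = 22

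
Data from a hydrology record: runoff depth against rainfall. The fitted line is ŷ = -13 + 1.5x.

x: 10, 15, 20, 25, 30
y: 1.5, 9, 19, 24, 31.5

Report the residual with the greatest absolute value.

x=10: ŷ = -13 + 1.5·10 = 2; e = 1.5 − 2 = -0.5
x=15: ŷ = -13 + 1.5·15 = 9.5; e = 9 − 9.5 = -0.5
x=20: ŷ = -13 + 1.5·20 = 17; e = 19 − 17 = 2
x=25: ŷ = -13 + 1.5·25 = 24.5; e = 24 − 24.5 = -0.5
x=30: ŷ = -13 + 1.5·30 = 32; e = 31.5 − 32 = -0.5
Largest |e| is 2 at x = 20, residual 2.

e = 2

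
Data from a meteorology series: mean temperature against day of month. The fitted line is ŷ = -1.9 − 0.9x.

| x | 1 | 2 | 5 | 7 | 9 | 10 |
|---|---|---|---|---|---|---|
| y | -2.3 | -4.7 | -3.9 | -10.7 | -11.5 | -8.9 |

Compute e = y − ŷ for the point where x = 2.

e = -1

ŷ = -1.9 − 0.9·2 = -3.7
e = -4.7 − (-3.7) = -1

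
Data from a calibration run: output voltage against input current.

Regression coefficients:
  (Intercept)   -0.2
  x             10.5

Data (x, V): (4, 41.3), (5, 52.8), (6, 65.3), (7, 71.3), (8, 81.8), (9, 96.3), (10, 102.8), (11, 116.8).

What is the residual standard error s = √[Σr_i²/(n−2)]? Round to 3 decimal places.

x=4: ŷ = -0.2 + 10.5·4 = 41.8; r = 41.3 − 41.8 = -0.5
x=5: ŷ = -0.2 + 10.5·5 = 52.3; r = 52.8 − 52.3 = 0.5
x=6: ŷ = -0.2 + 10.5·6 = 62.8; r = 65.3 − 62.8 = 2.5
x=7: ŷ = -0.2 + 10.5·7 = 73.3; r = 71.3 − 73.3 = -2
x=8: ŷ = -0.2 + 10.5·8 = 83.8; r = 81.8 − 83.8 = -2
x=9: ŷ = -0.2 + 10.5·9 = 94.3; r = 96.3 − 94.3 = 2
x=10: ŷ = -0.2 + 10.5·10 = 104.8; r = 102.8 − 104.8 = -2
x=11: ŷ = -0.2 + 10.5·11 = 115.3; r = 116.8 − 115.3 = 1.5
SSE = 0.25 + 0.25 + 6.25 + 4 + 4 + 4 + 4 + 2.25 = 25
s = √(25/6) = √4.16667 ≈ 2.041

s = 2.041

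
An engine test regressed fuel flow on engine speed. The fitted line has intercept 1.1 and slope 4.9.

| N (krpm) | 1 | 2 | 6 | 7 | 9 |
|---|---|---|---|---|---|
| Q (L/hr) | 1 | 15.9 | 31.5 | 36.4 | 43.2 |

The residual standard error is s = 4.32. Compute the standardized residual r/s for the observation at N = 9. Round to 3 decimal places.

-0.463

ŷ = 1.1 + 4.9·9 = 45.2
r = 43.2 − 45.2 = -2
r/s = -2 / 4.32 = -0.463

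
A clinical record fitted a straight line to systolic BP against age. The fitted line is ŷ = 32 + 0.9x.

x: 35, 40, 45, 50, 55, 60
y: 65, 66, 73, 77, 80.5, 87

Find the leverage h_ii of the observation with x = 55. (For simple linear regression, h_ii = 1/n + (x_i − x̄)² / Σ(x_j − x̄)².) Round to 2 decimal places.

h = 0.30

x̄ = (35 + 40 + 45 + 50 + 55 + 60)/6 = 47.5
Σ(x − x̄)² = 156.25 + 56.25 + 6.25 + 6.25 + 56.25 + 156.25 = 437.5
h = 1/6 + (7.5)²/437.5 = 0.166667 + 0.128571 = 0.30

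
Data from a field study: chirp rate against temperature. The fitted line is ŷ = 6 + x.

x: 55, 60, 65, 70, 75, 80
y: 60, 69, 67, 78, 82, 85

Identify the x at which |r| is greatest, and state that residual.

x=55: ŷ = 6 + 55 = 61; r = 60 − 61 = -1
x=60: ŷ = 6 + 60 = 66; r = 69 − 66 = 3
x=65: ŷ = 6 + 65 = 71; r = 67 − 71 = -4
x=70: ŷ = 6 + 70 = 76; r = 78 − 76 = 2
x=75: ŷ = 6 + 75 = 81; r = 82 − 81 = 1
x=80: ŷ = 6 + 80 = 86; r = 85 − 86 = -1
Largest |r| is 4 at x = 65, residual -4.

x = 65, r = -4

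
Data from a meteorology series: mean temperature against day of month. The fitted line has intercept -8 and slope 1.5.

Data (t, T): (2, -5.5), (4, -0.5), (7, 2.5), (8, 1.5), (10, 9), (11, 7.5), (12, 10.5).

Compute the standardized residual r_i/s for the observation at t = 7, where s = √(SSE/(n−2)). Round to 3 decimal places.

0.000

t=2: ŷ = -8 + 1.5·2 = -5; r = -5.5 − (-5) = -0.5
t=4: ŷ = -8 + 1.5·4 = -2; r = -0.5 − (-2) = 1.5
t=7: ŷ = -8 + 1.5·7 = 2.5; r = 2.5 − 2.5 = 0
t=8: ŷ = -8 + 1.5·8 = 4; r = 1.5 − 4 = -2.5
t=10: ŷ = -8 + 1.5·10 = 7; r = 9 − 7 = 2
t=11: ŷ = -8 + 1.5·11 = 8.5; r = 7.5 − 8.5 = -1
t=12: ŷ = -8 + 1.5·12 = 10; r = 10.5 − 10 = 0.5
SSE = 0.25 + 2.25 + 0 + 6.25 + 4 + 1 + 0.25 = 14
s = √(14/5) = 1.67332
r/s = 0 / 1.67332 = 0.000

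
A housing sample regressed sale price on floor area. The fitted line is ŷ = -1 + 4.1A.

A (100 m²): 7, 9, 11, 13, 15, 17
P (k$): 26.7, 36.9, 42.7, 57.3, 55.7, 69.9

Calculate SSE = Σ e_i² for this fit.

SSE = 53.44

A=7: ŷ = -1 + 4.1·7 = 27.7; e = 26.7 − 27.7 = -1
A=9: ŷ = -1 + 4.1·9 = 35.9; e = 36.9 − 35.9 = 1
A=11: ŷ = -1 + 4.1·11 = 44.1; e = 42.7 − 44.1 = -1.4
A=13: ŷ = -1 + 4.1·13 = 52.3; e = 57.3 − 52.3 = 5
A=15: ŷ = -1 + 4.1·15 = 60.5; e = 55.7 − 60.5 = -4.8
A=17: ŷ = -1 + 4.1·17 = 68.7; e = 69.9 − 68.7 = 1.2
SSE = 1 + 1 + 1.96 + 25 + 23.04 + 1.44 = 53.44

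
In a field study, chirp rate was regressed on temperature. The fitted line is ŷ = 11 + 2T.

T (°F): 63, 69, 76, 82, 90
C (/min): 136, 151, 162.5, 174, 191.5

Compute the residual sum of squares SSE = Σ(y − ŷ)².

SSE = 6.5

T=63: ŷ = 11 + 2·63 = 137; r = 136 − 137 = -1
T=69: ŷ = 11 + 2·69 = 149; r = 151 − 149 = 2
T=76: ŷ = 11 + 2·76 = 163; r = 162.5 − 163 = -0.5
T=82: ŷ = 11 + 2·82 = 175; r = 174 − 175 = -1
T=90: ŷ = 11 + 2·90 = 191; r = 191.5 − 191 = 0.5
SSE = 1 + 4 + 0.25 + 1 + 0.25 = 6.5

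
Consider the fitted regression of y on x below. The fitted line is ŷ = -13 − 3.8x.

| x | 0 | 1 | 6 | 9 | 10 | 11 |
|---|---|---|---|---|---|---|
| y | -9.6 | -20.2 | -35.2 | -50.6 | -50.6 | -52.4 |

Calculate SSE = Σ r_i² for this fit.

SSE = 40.96

x=0: ŷ = -13 − 3.8·0 = -13; r = -9.6 − (-13) = 3.4
x=1: ŷ = -13 − 3.8·1 = -16.8; r = -20.2 − (-16.8) = -3.4
x=6: ŷ = -13 − 3.8·6 = -35.8; r = -35.2 − (-35.8) = 0.6
x=9: ŷ = -13 − 3.8·9 = -47.2; r = -50.6 − (-47.2) = -3.4
x=10: ŷ = -13 − 3.8·10 = -51; r = -50.6 − (-51) = 0.4
x=11: ŷ = -13 − 3.8·11 = -54.8; r = -52.4 − (-54.8) = 2.4
SSE = 11.56 + 11.56 + 0.36 + 11.56 + 0.16 + 5.76 = 40.96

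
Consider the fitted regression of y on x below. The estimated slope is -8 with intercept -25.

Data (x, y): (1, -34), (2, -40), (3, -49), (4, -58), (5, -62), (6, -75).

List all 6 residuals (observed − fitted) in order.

x=1: ŷ = -25 − 8·1 = -33; e = -34 − (-33) = -1
x=2: ŷ = -25 − 8·2 = -41; e = -40 − (-41) = 1
x=3: ŷ = -25 − 8·3 = -49; e = -49 − (-49) = 0
x=4: ŷ = -25 − 8·4 = -57; e = -58 − (-57) = -1
x=5: ŷ = -25 − 8·5 = -65; e = -62 − (-65) = 3
x=6: ŷ = -25 − 8·6 = -73; e = -75 − (-73) = -2

-1, 1, 0, -1, 3, -2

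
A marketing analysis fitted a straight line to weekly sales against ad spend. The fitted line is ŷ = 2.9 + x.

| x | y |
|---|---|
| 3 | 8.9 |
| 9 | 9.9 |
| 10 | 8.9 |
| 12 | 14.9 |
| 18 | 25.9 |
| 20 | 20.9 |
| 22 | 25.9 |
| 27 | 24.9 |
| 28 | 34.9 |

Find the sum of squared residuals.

SSE = 100

x=3: ŷ = 2.9 + 3 = 5.9; r = 8.9 − 5.9 = 3
x=9: ŷ = 2.9 + 9 = 11.9; r = 9.9 − 11.9 = -2
x=10: ŷ = 2.9 + 10 = 12.9; r = 8.9 − 12.9 = -4
x=12: ŷ = 2.9 + 12 = 14.9; r = 14.9 − 14.9 = 0
x=18: ŷ = 2.9 + 18 = 20.9; r = 25.9 − 20.9 = 5
x=20: ŷ = 2.9 + 20 = 22.9; r = 20.9 − 22.9 = -2
x=22: ŷ = 2.9 + 22 = 24.9; r = 25.9 − 24.9 = 1
x=27: ŷ = 2.9 + 27 = 29.9; r = 24.9 − 29.9 = -5
x=28: ŷ = 2.9 + 28 = 30.9; r = 34.9 − 30.9 = 4
SSE = 9 + 4 + 16 + 0 + 25 + 4 + 1 + 25 + 16 = 100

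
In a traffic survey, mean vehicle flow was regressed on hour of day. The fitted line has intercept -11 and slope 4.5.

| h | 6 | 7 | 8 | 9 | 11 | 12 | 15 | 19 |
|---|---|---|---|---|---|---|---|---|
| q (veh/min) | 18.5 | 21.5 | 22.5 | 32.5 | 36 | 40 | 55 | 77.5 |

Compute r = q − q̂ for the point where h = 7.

r = 1

q̂ = -11 + 4.5·7 = 20.5
r = 21.5 − 20.5 = 1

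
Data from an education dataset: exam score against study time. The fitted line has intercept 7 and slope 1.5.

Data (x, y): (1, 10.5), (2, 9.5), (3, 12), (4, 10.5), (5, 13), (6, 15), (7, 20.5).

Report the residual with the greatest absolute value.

x=1: ŷ = 7 + 1.5·1 = 8.5; e = 10.5 − 8.5 = 2
x=2: ŷ = 7 + 1.5·2 = 10; e = 9.5 − 10 = -0.5
x=3: ŷ = 7 + 1.5·3 = 11.5; e = 12 − 11.5 = 0.5
x=4: ŷ = 7 + 1.5·4 = 13; e = 10.5 − 13 = -2.5
x=5: ŷ = 7 + 1.5·5 = 14.5; e = 13 − 14.5 = -1.5
x=6: ŷ = 7 + 1.5·6 = 16; e = 15 − 16 = -1
x=7: ŷ = 7 + 1.5·7 = 17.5; e = 20.5 − 17.5 = 3
Largest |e| is 3 at x = 7, residual 3.

e = 3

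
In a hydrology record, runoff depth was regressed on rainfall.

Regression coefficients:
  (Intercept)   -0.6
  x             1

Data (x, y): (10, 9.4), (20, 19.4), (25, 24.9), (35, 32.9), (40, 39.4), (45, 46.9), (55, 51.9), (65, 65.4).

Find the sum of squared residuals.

x=10: ŷ = -0.6 + 10 = 9.4; e = 9.4 − 9.4 = 0
x=20: ŷ = -0.6 + 20 = 19.4; e = 19.4 − 19.4 = 0
x=25: ŷ = -0.6 + 25 = 24.4; e = 24.9 − 24.4 = 0.5
x=35: ŷ = -0.6 + 35 = 34.4; e = 32.9 − 34.4 = -1.5
x=40: ŷ = -0.6 + 40 = 39.4; e = 39.4 − 39.4 = 0
x=45: ŷ = -0.6 + 45 = 44.4; e = 46.9 − 44.4 = 2.5
x=55: ŷ = -0.6 + 55 = 54.4; e = 51.9 − 54.4 = -2.5
x=65: ŷ = -0.6 + 65 = 64.4; e = 65.4 − 64.4 = 1
SSE = 0 + 0 + 0.25 + 2.25 + 0 + 6.25 + 6.25 + 1 = 16

SSE = 16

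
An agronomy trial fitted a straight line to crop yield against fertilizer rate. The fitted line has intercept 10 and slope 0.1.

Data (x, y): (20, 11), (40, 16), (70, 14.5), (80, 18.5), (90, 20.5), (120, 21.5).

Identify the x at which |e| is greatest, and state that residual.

x=20: ŷ = 10 + 0.1·20 = 12; e = 11 − 12 = -1
x=40: ŷ = 10 + 0.1·40 = 14; e = 16 − 14 = 2
x=70: ŷ = 10 + 0.1·70 = 17; e = 14.5 − 17 = -2.5
x=80: ŷ = 10 + 0.1·80 = 18; e = 18.5 − 18 = 0.5
x=90: ŷ = 10 + 0.1·90 = 19; e = 20.5 − 19 = 1.5
x=120: ŷ = 10 + 0.1·120 = 22; e = 21.5 − 22 = -0.5
Largest |e| is 2.5 at x = 70, residual -2.5.

x = 70, e = -2.5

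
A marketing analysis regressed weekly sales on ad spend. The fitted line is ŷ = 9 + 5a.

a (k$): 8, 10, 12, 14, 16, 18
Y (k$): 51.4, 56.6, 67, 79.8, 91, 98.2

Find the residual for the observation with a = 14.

ŷ = 9 + 5·14 = 79
e = 79.8 − 79 = 0.8

e = 0.8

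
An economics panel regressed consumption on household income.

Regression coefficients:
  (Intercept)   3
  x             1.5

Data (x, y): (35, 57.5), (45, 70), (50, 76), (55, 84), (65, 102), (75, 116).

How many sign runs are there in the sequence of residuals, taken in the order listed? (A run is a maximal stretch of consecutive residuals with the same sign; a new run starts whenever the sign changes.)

3 runs

x=35: ŷ = 3 + 1.5·35 = 55.5; e = 57.5 − 55.5 = 2
x=45: ŷ = 3 + 1.5·45 = 70.5; e = 70 − 70.5 = -0.5
x=50: ŷ = 3 + 1.5·50 = 78; e = 76 − 78 = -2
x=55: ŷ = 3 + 1.5·55 = 85.5; e = 84 − 85.5 = -1.5
x=65: ŷ = 3 + 1.5·65 = 100.5; e = 102 − 100.5 = 1.5
x=75: ŷ = 3 + 1.5·75 = 115.5; e = 116 − 115.5 = 0.5
Signs: + − − − + +
Runs: +×1, −×3, +×2 → 3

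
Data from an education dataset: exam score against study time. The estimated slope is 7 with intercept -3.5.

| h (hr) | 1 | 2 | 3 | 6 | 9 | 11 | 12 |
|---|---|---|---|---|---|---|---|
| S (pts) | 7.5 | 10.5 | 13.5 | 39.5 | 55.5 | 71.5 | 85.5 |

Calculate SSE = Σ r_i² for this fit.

h=1: Ŝ = -3.5 + 7·1 = 3.5; r = 7.5 − 3.5 = 4
h=2: Ŝ = -3.5 + 7·2 = 10.5; r = 10.5 − 10.5 = 0
h=3: Ŝ = -3.5 + 7·3 = 17.5; r = 13.5 − 17.5 = -4
h=6: Ŝ = -3.5 + 7·6 = 38.5; r = 39.5 − 38.5 = 1
h=9: Ŝ = -3.5 + 7·9 = 59.5; r = 55.5 − 59.5 = -4
h=11: Ŝ = -3.5 + 7·11 = 73.5; r = 71.5 − 73.5 = -2
h=12: Ŝ = -3.5 + 7·12 = 80.5; r = 85.5 − 80.5 = 5
SSE = 16 + 0 + 16 + 1 + 16 + 4 + 25 = 78

SSE = 78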